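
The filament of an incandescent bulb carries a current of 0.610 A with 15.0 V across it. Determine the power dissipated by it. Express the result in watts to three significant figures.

9.15 W

With V and I both given, power follows immediately from P = V I.
P = 15.0 V × 0.6100 A = 9.150 W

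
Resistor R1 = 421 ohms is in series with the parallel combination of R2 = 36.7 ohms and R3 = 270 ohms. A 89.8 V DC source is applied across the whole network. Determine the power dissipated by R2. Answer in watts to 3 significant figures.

1.12 W

Reduce the parallel pair to R_p first; the network is then a simple series string.
R_p = (36.7×270)/(36.7+270) = 32.31 Ω
R_total = 421 + 32.31 = 453.3 Ω
I = V / R_total = 89.8 / 453.3 = 0.1981 A
Voltage across the parallel pair: V_p = I × R_p = 0.1981 × 32.31 = 6.400 V
With V_p across R2, its power is V_p²/R2.
P_R2 = (6.400)² / 36.7 = 1.116 W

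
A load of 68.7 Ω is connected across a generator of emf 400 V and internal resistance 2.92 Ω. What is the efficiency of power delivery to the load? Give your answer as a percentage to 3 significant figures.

η = P_load/(P_load+P_int) = I²R/(I²R+I²r) = R/(R+r) — the I² cancels for series elements.
η = R / (R + r) = 68.7 / (68.7 + 2.92) = 0.9592

95.9 %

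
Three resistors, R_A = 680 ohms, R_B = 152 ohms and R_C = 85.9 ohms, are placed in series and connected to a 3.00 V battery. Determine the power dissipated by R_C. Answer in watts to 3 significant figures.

In a series string the same current flows through every resistor — find that current, then P = I²R for the one we want.
R_total = 680 + 152 + 85.9 = 917.9 Ω
I = V / R_total = 3.00 / 917.9 = 0.003268 A
P_R_C = I² × R_C = (0.003268)² × 85.9 = 0.0009176 W

0.000918 W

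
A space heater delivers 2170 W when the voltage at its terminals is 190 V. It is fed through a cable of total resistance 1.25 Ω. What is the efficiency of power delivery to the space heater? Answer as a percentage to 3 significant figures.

I = P / V = 2170 / 190 = 11.42 A through the cable.
P_line = I² R_line = (11.42)² × 1.25 = 163.1 W
P_source = P_load + P_line = 2170 + 163.1 = 2333 W
η = P_load / P_source = 2170 / 2333 = 0.9301

93.0 %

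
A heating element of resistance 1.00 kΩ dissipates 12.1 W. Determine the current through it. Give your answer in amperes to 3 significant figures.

From P = V I = I²R = V²/R, with the two given quantities we get I = √(P / R).
I = √(12.1 / 1000) = 0.1100 A

0.110 A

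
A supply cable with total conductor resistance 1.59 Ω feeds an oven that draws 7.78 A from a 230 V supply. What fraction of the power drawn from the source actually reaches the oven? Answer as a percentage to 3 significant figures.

The supply cable carries the full 7.78 A.
P_line = I² R_line = (7.780)² × 1.59 = 96.24 W
P_source = V I = 230 × 7.780 = 1789 W; P_load = 1693 W
η = P_load / P_source = 1693 / 1789 = 0.9462

94.6 %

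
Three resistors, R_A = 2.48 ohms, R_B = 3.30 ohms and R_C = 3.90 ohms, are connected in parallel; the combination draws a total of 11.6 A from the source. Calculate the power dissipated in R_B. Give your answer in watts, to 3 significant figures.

44.0 W

We need the common branch voltage; get it from I_total × R_eq, then P = V²/R for the branch.
1/R_eq = 1/2.48 + 1/3.30 + 1/3.90 ⇒ R_eq = 1.039 Ω
V = I_total × R_eq = 11.60 × 1.039 = 12.05 V
P_R_B = V² / R_B = (12.05)² / 3.30 = 44.00 W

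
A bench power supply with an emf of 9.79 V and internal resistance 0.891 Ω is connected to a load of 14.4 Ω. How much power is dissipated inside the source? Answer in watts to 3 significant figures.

Internal loss is I²r, with I set by the total series resistance r+R.
I = ε / (r + R) = 9.79 / (0.891 + 14.4) = 0.6402 A
P_int = I² r = (0.6402)² × 0.891 = 0.3652 W

0.365 W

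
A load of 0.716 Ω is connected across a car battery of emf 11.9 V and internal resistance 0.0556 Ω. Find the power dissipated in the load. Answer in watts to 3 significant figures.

170 W

Load and internal resistance form a series loop — compute the loop current, then the load power via I²R.
I = ε / (r + R) = 11.9 / (0.0556 + 0.716) = 15.42 A
P_load = I² R = (15.42)² × 0.716 = 170.3 W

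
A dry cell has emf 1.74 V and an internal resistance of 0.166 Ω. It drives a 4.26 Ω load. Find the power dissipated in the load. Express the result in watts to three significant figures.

Load and internal resistance form a series loop — compute the loop current, then the load power via I²R.
I = ε / (r + R) = 1.74 / (0.166 + 4.26) = 0.3931 A
P_load = I² R = (0.3931)² × 4.26 = 0.6584 W

0.658 W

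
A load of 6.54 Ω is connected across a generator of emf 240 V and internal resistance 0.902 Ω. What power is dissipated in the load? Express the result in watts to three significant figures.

Load and internal resistance form a series loop — compute the loop current, then the load power via I²R.
I = ε / (r + R) = 240 / (0.902 + 6.54) = 32.25 A
P_load = I² R = (32.25)² × 6.54 = 6802 W

6800 W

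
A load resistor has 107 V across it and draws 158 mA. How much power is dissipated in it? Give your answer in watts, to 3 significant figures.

16.9 W

Both the voltage across and the current through the element are known, so P = V I applies directly.
P = 107 V × 0.1580 A = 16.91 W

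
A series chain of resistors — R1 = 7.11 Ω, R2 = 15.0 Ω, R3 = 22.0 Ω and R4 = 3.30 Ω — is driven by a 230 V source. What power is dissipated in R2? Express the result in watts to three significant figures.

353 W

In a series string the same current flows through every resistor — find that current, then P = I²R for the one we want.
R_total = 7.11 + 15.0 + 22.0 + 3.30 = 47.41 Ω
I = V / R_total = 230 / 47.41 = 4.851 A
P_R2 = I² × R2 = (4.851)² × 15.0 = 353.0 W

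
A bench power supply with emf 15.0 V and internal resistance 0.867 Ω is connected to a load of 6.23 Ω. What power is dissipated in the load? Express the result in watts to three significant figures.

With r and R in series, I = ε/(r+R); the load dissipates I²R.
I = ε / (r + R) = 15.0 / (0.867 + 6.23) = 2.114 A
P_load = I² R = (2.114)² × 6.23 = 27.83 W

27.8 W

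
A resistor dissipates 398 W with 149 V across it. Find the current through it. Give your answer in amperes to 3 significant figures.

From P = V I = I²R = V²/R, with the two given quantities we get I = P / V.
I = 398 / 149 = 2.671 A

2.67 A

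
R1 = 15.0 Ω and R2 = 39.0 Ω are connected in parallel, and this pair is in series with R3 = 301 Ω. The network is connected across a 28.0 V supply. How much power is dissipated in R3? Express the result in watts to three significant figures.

First find R_p for the parallel pair, then treat R_p + R3 as a series loop.
R_p = (15.0×39.0)/(15.0+39.0) = 10.83 Ω
R_total = R_p + 301 = 10.83 + 301 = 311.8 Ω
I = V / R_total = 28.0 / 311.8 = 0.08979 A
R3 is the series element, so its power is I²R.
P_R3 = (0.08979)² × 301 = 2.427 W

2.43 W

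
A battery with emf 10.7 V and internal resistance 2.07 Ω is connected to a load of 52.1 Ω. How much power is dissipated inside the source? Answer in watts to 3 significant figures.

r is in series with the load, so it carries the full circuit current — the loss in it is I²r.
I = ε / (r + R) = 10.7 / (2.07 + 52.1) = 0.1975 A
P_int = I² r = (0.1975)² × 2.07 = 0.08076 W

0.0808 W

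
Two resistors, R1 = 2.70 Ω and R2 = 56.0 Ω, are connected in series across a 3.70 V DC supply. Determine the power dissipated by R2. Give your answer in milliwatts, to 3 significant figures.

222 mW

Series elements share the same current, so find I first, then use P = I²R.
R_total = 2.70 + 56.0 = 58.70 Ω
I = V / R_total = 3.70 / 58.70 = 0.06303 A
P_R2 = I² × R2 = (0.06303)² × 56.0 = 0.2225 W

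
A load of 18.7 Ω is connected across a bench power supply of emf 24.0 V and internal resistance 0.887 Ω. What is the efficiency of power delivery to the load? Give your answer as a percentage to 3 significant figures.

Both r and R carry the same current, so the power split is just the resistance split: η = R/(R+r).
η = R / (R + r) = 18.7 / (18.7 + 0.887) = 0.9547

95.5 %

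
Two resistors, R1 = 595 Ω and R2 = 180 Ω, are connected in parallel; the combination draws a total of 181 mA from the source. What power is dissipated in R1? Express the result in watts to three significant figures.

1.05 W

Only the total current is stated, so first find the parallel equivalent to get the voltage across the combination.
1/R_eq = 1/595 + 1/180 ⇒ R_eq = 138.2 Ω
V = I_total × R_eq = 0.1810 × 138.2 = 25.01 V
P_R1 = V² / R1 = (25.01)² / 595 = 1.052 W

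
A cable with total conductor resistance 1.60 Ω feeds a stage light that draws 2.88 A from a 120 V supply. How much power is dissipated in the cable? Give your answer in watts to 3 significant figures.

13.3 W

Line loss is just I²R for the cable — we know both I and R_line directly.
The cable carries the full 2.88 A.
P_line = I² R_line = (2.880)² × 1.60 = 13.27 W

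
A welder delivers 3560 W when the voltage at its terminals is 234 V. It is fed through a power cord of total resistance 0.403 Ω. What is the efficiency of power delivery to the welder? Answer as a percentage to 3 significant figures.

97.4 %

I = P / V = 3560 / 234 = 15.21 A through the power cord.
P_line = I² R_line = (15.21)² × 0.403 = 93.28 W
P_source = P_load + P_line = 3560 + 93.28 = 3653 W
η = P_load / P_source = 3560 / 3653 = 0.9745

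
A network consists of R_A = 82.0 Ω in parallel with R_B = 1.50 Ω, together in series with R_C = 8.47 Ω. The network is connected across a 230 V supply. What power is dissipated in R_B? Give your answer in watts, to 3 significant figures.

774 W

Collapse the R_A‖R_B pair into one equivalent R_p; then R_p and R_C form a series string.
R_p = (82.0×1.50)/(82.0+1.50) = 1.473 Ω
R_total = R_p + 8.47 = 1.473 + 8.47 = 9.943 Ω
I = V / R_total = 230 / 9.943 = 23.13 A
Voltage across the parallel pair: V_p = I × R_p = 23.13 × 1.473 = 34.07 V
R_B has V_p across it, so P = V_p²/R_B.
P_R_B = (34.07)² / 1.50 = 774.0 W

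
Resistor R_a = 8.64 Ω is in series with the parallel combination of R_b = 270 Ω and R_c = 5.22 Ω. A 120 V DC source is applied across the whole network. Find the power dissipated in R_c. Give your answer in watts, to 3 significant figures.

382 W

Replace R_b and R_c with their parallel equivalent so the circuit becomes R_a in series with R_p.
R_p = (270×5.22)/(270+5.22) = 5.121 Ω
R_total = 8.64 + 5.121 = 13.76 Ω
I = V / R_total = 120 / 13.76 = 8.720 A
Voltage across the parallel pair: V_p = I × R_p = 8.720 × 5.121 = 44.66 V
R_c sees V_p directly, so P = V_p² / R_c.
P_R_c = (44.66)² / 5.22 = 382.0 W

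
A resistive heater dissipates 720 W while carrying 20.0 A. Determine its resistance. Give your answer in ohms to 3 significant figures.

The two known quantities fix the third via R = P / I².
R = 720 / (20.00)² = 1.800 Ω

1.80 Ω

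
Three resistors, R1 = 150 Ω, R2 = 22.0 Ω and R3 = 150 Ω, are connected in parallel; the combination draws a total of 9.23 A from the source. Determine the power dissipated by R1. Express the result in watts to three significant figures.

Only the total current is stated, so first find the parallel equivalent to get the voltage across the combination.
1/R_eq = 1/150 + 1/22.0 + 1/150 ⇒ R_eq = 17.01 Ω
V = I_total × R_eq = 9.230 × 17.01 = 157.0 V
P_R1 = V² / R1 = (157.0)² / 150 = 164.3 W

164 W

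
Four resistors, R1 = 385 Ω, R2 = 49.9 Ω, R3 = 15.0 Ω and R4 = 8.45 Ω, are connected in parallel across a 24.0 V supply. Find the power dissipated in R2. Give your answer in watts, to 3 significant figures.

11.5 W

The supply voltage appears across each parallel branch — just use P = V²/R2.
P_R2 = V² / R2 = (24.0)² / 49.9 Ω = 11.54 W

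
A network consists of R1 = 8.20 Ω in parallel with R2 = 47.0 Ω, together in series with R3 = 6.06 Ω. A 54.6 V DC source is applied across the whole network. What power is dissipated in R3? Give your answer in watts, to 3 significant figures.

Reduce the parallel combination to a single R_p; the circuit then becomes R_p in series with the remaining resistor.
R_p = (8.20×47.0)/(8.20+47.0) = 6.982 Ω
R_total = R_p + 6.06 = 6.982 + 6.06 = 13.04 Ω
I = V / R_total = 54.6 / 13.04 = 4.187 A
All the supply current flows through R3; use P = I²R3.
P_R3 = (4.187)² × 6.06 = 106.2 W

106 W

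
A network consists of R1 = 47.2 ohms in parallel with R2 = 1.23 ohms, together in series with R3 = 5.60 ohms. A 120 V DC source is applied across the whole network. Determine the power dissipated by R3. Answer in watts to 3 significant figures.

Collapse the R1‖R2 pair into one equivalent R_p; then R_p and R3 form a series string.
R_p = (47.2×1.23)/(47.2+1.23) = 1.199 Ω
R_total = R_p + 5.60 = 1.199 + 5.60 = 6.799 Ω
I = V / R_total = 120 / 6.799 = 17.65 A
All the supply current flows through R3; use P = I²R3.
P_R3 = (17.65)² × 5.60 = 1745 W

1740 W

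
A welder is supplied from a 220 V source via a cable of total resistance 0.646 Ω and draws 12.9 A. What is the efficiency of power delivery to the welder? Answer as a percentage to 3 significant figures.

The cable carries the full 12.9 A.
P_line = I² R_line = (12.90)² × 0.646 = 107.5 W
P_source = V I = 220 × 12.90 = 2838 W; P_load = 2730 W
η = P_load / P_source = 2730 / 2838 = 0.9621

96.2 %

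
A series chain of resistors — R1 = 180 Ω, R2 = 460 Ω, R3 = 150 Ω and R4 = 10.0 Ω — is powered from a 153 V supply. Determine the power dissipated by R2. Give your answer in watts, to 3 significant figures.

16.8 W

Every series element carries the same I. Get I from the total resistance, then P = I² × R2.
R_total = 180 + 460 + 150 + 10.0 = 800.0 Ω
I = V / R_total = 153 / 800.0 = 0.1913 A
P_R2 = I² × R2 = (0.1913)² × 460 = 16.83 W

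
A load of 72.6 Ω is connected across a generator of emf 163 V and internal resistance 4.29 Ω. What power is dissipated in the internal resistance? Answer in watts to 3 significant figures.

19.3 W

r is in series with the load, so it carries the full circuit current — the loss in it is I²r.
I = ε / (r + R) = 163 / (4.29 + 72.6) = 2.120 A
P_int = I² r = (2.120)² × 4.29 = 19.28 W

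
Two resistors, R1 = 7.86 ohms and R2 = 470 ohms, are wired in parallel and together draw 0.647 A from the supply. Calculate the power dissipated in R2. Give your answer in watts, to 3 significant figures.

Only the total current is stated, so first find the parallel equivalent to get the voltage across the combination.
1/R_eq = 1/7.86 + 1/470 ⇒ R_eq = 7.731 Ω
V = I_total × R_eq = 0.6470 × 7.731 = 5.002 V
P_R2 = V² / R2 = (5.002)² / 470 = 0.05323 W

0.0532 W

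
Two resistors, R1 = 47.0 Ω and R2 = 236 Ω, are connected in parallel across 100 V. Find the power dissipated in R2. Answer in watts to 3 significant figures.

42.4 W

Each parallel branch sees the full supply voltage, so P = V²/R applies directly to the target branch.
P_R2 = V² / R2 = (100)² / 236 Ω = 42.37 W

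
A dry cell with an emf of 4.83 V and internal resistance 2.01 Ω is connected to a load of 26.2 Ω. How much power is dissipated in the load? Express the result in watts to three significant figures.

The internal resistance and the load are in series, so the same I flows through both; get I from ε/(r+R), then I²R for the load.
I = ε / (r + R) = 4.83 / (2.01 + 26.2) = 0.1712 A
P_load = I² R = (0.1712)² × 26.2 = 0.7680 W

0.768 W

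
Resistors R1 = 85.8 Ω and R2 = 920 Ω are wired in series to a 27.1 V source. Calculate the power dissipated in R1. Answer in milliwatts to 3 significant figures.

62.3 mW

In a series string the same current flows through every resistor — find that current, then P = I²R for the one we want.
R_total = 85.8 + 920 = 1006 Ω
I = V / R_total = 27.1 / 1006 = 0.02694 A
P_R1 = I² × R1 = (0.02694)² × 85.8 = 0.06229 W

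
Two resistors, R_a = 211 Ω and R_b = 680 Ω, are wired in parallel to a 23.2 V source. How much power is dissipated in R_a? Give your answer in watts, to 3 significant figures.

2.55 W

Parallel branches share the same voltage; P = V²/R gives the branch power in one step.
P_R_a = V² / R_a = (23.2)² / 211 Ω = 2.551 W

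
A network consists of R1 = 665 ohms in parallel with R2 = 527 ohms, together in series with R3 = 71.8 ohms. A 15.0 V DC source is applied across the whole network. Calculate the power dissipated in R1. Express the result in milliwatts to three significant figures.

Reduce the parallel combination to a single R_p; the circuit then becomes R_p in series with the remaining resistor.
R_p = (665×527)/(665+527) = 294.0 Ω
R_total = R_p + 71.8 = 294.0 + 71.8 = 365.8 Ω
I = V / R_total = 15.0 / 365.8 = 0.04101 A
Voltage across the parallel pair: V_p = I × R_p = 0.04101 × 294.0 = 12.06 V
Use P = V²/R for R1 with V = V_p.
P_R1 = (12.06)² / 665 = 0.2186 W

219 mW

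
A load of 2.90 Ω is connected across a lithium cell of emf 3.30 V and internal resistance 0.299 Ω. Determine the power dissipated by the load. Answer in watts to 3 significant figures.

3.09 W

The internal resistance and the load are in series, so the same I flows through both; get I from ε/(r+R), then I²R for the load.
I = ε / (r + R) = 3.30 / (0.299 + 2.90) = 1.032 A
P_load = I² R = (1.032)² × 2.90 = 3.086 W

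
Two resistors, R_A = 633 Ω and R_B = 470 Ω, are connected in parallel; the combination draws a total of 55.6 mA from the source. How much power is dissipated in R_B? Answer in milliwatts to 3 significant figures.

Parallel branches share V, not I — compute V via R_eq, then use V²/R for the target branch.
1/R_eq = 1/633 + 1/470 ⇒ R_eq = 269.7 Ω
V = I_total × R_eq = 0.05560 × 269.7 = 15.00 V
P_R_B = V² / R_B = (15.00)² / 470 = 0.4785 W

479 mW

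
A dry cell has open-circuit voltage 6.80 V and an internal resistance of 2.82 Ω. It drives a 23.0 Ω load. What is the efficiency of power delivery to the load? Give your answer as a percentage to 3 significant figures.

η = P_load/(P_load+P_int) = I²R/(I²R+I²r) = R/(R+r) — the I² cancels for series elements.
η = R / (R + r) = 23.0 / (23.0 + 2.82) = 0.8908

89.1 %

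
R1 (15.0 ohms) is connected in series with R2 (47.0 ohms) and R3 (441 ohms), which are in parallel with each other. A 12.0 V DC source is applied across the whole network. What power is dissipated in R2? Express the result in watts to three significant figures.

1.67 W

Reduce the parallel pair to R_p first; the network is then a simple series string.
R_p = (47.0×441)/(47.0+441) = 42.47 Ω
R_total = 15.0 + 42.47 = 57.47 Ω
I = V / R_total = 12.0 / 57.47 = 0.2088 A
Voltage across the parallel pair: V_p = I × R_p = 0.2088 × 42.47 = 8.868 V
R2 is across V_p, so use P = V²/R for that branch.
P_R2 = (8.868)² / 47.0 = 1.673 W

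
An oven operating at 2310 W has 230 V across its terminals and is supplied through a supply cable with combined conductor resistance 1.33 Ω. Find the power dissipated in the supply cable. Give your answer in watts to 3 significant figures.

The supply cable and load are in series, so the same current flows in both; the loss is I²R_line.
I = P / V = 2310 / 230 = 10.04 A through the supply cable.
P_line = I² R_line = (10.04)² × 1.33 = 134.2 W

134 W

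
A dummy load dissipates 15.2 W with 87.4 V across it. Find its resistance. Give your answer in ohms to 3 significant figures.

From P = V I = I²R = V²/R, with the two given quantities we get R = V² / P.
R = (87.4)² / 15.2 = 502.6 Ω

503 Ω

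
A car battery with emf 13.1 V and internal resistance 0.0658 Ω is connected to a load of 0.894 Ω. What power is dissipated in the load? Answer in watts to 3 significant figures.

167 W

Find the circuit current first, then P = I²R for the load (series elements share I).
I = ε / (r + R) = 13.1 / (0.0658 + 0.894) = 13.65 A
P_load = I² R = (13.65)² × 0.894 = 166.5 W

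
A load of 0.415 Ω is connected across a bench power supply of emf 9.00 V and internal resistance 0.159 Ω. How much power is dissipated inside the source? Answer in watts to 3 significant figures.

39.1 W

The internal resistance carries the same current as the load; P_int = I²r.
I = ε / (r + R) = 9.00 / (0.159 + 0.415) = 15.68 A
P_int = I² r = (15.68)² × 0.159 = 39.09 W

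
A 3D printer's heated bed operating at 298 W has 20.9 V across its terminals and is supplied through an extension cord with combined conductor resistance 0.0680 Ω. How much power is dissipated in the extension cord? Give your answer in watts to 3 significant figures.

Only the current and the line resistance are needed for the I²R loss.
I = P / V = 298 / 20.9 = 14.26 A through the extension cord.
P_line = I² R_line = (14.26)² × 0.0680 = 13.82 W

13.8 W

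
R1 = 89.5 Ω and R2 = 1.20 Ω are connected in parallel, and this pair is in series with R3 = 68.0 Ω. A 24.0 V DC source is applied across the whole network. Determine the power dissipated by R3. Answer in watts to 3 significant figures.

8.18 W

Collapse the R1‖R2 pair into one equivalent R_p; then R_p and R3 form a series string.
R_p = (89.5×1.20)/(89.5+1.20) = 1.184 Ω
R_total = R_p + 68.0 = 1.184 + 68.0 = 69.18 Ω
I = V / R_total = 24.0 / 69.18 = 0.3469 A
All the supply current flows through R3; use P = I²R3.
P_R3 = (0.3469)² × 68.0 = 8.183 W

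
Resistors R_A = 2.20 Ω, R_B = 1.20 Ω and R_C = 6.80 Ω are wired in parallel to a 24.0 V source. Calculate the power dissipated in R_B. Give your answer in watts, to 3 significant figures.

480 W

Each parallel branch sees the full supply voltage, so P = V²/R applies directly to the target branch.
P_R_B = V² / R_B = (24.0)² / 1.20 Ω = 480.0 W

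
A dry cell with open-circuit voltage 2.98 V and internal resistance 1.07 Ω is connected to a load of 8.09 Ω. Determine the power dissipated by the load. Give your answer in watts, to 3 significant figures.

With r and R in series, I = ε/(r+R); the load dissipates I²R.
I = ε / (r + R) = 2.98 / (1.07 + 8.09) = 0.3253 A
P_load = I² R = (0.3253)² × 8.09 = 0.8562 W

0.856 W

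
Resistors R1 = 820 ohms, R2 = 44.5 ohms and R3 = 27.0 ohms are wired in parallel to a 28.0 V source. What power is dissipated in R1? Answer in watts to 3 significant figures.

Each parallel branch sees the full supply voltage, so P = V²/R applies directly to the target branch.
P_R1 = V² / R1 = (28.0)² / 820 Ω = 0.9561 W

0.956 W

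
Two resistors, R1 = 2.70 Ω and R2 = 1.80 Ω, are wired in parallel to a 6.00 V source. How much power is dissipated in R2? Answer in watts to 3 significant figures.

20.0 W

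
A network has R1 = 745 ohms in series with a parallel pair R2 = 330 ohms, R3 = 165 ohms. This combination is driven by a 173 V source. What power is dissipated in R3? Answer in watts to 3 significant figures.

3.00 W

Reduce the parallel pair to R_p first; the network is then a simple series string.
R_p = (330×165)/(330+165) = 110.0 Ω
R_total = 745 + 110.0 = 855.0 Ω
I = V / R_total = 173 / 855.0 = 0.2023 A
Voltage across the parallel pair: V_p = I × R_p = 0.2023 × 110.0 = 22.26 V
With V_p across R3, its power is V_p²/R3.
P_R3 = (22.26)² / 165 = 3.002 W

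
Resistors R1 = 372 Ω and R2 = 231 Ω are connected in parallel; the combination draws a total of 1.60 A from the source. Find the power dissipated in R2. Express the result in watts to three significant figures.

225 W

The branches share the same voltage, but only the total current is given — find V from the equivalent resistance first.
1/R_eq = 1/372 + 1/231 ⇒ R_eq = 142.5 Ω
V = I_total × R_eq = 1.600 × 142.5 = 228.0 V
P_R2 = V² / R2 = (228.0)² / 231 = 225.1 W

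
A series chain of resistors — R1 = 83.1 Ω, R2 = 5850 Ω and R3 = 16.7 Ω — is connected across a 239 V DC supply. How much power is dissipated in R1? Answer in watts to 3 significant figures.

0.134 W

In a series string the same current flows through every resistor — find that current, then P = I²R for the one we want.
R_total = 83.1 + 5850 + 16.7 = 5950 Ω
I = V / R_total = 239 / 5950 = 0.04017 A
P_R1 = I² × R1 = (0.04017)² × 83.1 = 0.1341 W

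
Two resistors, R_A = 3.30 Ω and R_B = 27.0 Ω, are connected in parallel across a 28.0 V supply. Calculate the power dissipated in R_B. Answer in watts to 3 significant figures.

Every branch has 28.0 V across it, so for R_B the power is simply V²/R.
P_R_B = V² / R_B = (28.0)² / 27.0 Ω = 29.04 W

29.0 W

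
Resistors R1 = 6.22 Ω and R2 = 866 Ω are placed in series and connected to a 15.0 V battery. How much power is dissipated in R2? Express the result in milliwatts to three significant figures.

256 mW

Every series element carries the same I. Get I from the total resistance, then P = I² × R2.
R_total = 6.22 + 866 = 872.2 Ω
I = V / R_total = 15.0 / 872.2 = 0.01720 A
P_R2 = I² × R2 = (0.01720)² × 866 = 0.2561 W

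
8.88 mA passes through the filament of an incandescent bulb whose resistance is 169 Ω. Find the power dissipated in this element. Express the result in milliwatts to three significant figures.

13.3 mW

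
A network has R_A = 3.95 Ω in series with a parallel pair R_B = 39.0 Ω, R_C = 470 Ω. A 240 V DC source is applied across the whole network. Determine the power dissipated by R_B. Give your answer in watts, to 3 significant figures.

First combine the parallel branches into one equivalent R_p, then R_A + R_p is a series pair.
R_p = (39.0×470)/(39.0+470) = 36.01 Ω
R_total = 3.95 + 36.01 = 39.96 Ω
I = V / R_total = 240 / 39.96 = 6.006 A
Voltage across the parallel pair: V_p = I × R_p = 6.006 × 36.01 = 216.3 V
R_B sees V_p directly, so P = V_p² / R_B.
P_R_B = (216.3)² / 39.0 = 1199 W

1200 W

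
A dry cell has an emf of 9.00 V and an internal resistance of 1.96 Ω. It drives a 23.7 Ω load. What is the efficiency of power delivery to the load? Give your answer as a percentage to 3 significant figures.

Efficiency is P_load / P_total. With a series r and R sharing the same I, P = I²R for each, so η = R/(R+r).
η = R / (R + r) = 23.7 / (23.7 + 1.96) = 0.9236

92.4 %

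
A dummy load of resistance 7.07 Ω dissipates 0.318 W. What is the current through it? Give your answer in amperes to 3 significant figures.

0.212 A

Rearranging the power relation for the two known quantities gives I = √(P / R).
I = √(0.318 / 7.07) = 0.2121 A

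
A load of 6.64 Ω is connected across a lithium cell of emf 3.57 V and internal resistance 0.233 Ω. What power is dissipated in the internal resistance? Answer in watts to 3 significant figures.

The internal resistance carries the same current as the load; P_int = I²r.
I = ε / (r + R) = 3.57 / (0.233 + 6.64) = 0.5194 A
P_int = I² r = (0.5194)² × 0.233 = 0.06286 W

0.0629 W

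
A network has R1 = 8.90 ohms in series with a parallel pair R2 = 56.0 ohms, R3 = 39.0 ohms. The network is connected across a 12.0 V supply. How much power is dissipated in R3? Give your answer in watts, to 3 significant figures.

1.92 W

Collapse R2‖R3 to a single equivalent, reducing the network to two series elements.
R_p = (56.0×39.0)/(56.0+39.0) = 22.99 Ω
R_total = 8.90 + 22.99 = 31.89 Ω
I = V / R_total = 12.0 / 31.89 = 0.3763 A
Voltage across the parallel pair: V_p = I × R_p = 0.3763 × 22.99 = 8.651 V
With V_p across R3, its power is V_p²/R3.
P_R3 = (8.651)² / 39.0 = 1.919 W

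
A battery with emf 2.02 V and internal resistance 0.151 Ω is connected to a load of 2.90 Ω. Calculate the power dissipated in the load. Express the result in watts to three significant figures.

1.27 W

Load and internal resistance form a series loop — compute the loop current, then the load power via I²R.
I = ε / (r + R) = 2.02 / (0.151 + 2.90) = 0.6621 A
P_load = I² R = (0.6621)² × 2.90 = 1.271 W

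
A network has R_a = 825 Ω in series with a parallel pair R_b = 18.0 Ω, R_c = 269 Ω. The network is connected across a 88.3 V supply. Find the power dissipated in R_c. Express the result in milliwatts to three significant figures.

Collapse R_b‖R_c to a single equivalent, reducing the network to two series elements.
R_p = (18.0×269)/(18.0+269) = 16.87 Ω
R_total = 825 + 16.87 = 841.9 Ω
I = V / R_total = 88.3 / 841.9 = 0.1049 A
Voltage across the parallel pair: V_p = I × R_p = 0.1049 × 16.87 = 1.770 V
R_c is across V_p, so use P = V²/R for that branch.
P_R_c = (1.770)² / 269 = 0.01164 W

11.6 mW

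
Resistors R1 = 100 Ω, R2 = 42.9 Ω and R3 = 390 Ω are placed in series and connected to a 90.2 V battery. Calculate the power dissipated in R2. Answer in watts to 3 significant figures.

The current is common to all series resistors; compute it, then apply P = I²R for the target.
R_total = 100 + 42.9 + 390 = 532.9 Ω
I = V / R_total = 90.2 / 532.9 = 0.1693 A
P_R2 = I² × R2 = (0.1693)² × 42.9 = 1.229 W

1.23 W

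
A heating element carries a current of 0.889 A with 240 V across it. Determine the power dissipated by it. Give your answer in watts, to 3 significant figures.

V and I are known directly — P = V I, no intermediate step needed.
P = 240 V × 0.8890 A = 213.4 W

213 W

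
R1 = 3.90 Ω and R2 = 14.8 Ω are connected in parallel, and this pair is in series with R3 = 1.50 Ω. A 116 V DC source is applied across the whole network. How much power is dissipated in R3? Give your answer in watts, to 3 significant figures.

959 W

First find R_p for the parallel pair, then treat R_p + R3 as a series loop.
R_p = (3.90×14.8)/(3.90+14.8) = 3.087 Ω
R_total = R_p + 1.50 = 3.087 + 1.50 = 4.587 Ω
I = V / R_total = 116 / 4.587 = 25.29 A
All the supply current flows through R3; use P = I²R3.
P_R3 = (25.29)² × 1.50 = 959.4 W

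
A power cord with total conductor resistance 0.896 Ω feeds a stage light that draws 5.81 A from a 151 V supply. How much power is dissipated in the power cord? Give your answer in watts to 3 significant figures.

Line loss is just I²R for the cable — we know both I and R_line directly.
The power cord carries the full 5.81 A.
P_line = I² R_line = (5.810)² × 0.896 = 30.25 W

30.2 W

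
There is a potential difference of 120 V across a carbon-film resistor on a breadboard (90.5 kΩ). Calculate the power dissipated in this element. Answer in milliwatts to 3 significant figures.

With V across and R both known, P = V²/R gives the dissipation directly.
P = (120 V)² / 90500 Ω = 0.1591 W

159 mW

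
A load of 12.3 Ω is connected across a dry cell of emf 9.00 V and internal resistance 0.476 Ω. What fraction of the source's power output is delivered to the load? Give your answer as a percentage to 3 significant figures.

96.3 %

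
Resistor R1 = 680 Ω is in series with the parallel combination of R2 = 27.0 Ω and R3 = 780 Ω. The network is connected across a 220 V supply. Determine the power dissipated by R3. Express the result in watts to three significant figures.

Replace R2 and R3 with their parallel equivalent so the circuit becomes R1 in series with R_p.
R_p = (27.0×780)/(27.0+780) = 26.10 Ω
R_total = 680 + 26.10 = 706.1 Ω
I = V / R_total = 220 / 706.1 = 0.3116 A
Voltage across the parallel pair: V_p = I × R_p = 0.3116 × 26.10 = 8.131 V
R3 is across V_p, so use P = V²/R for that branch.
P_R3 = (8.131)² / 780 = 0.08476 W

0.0848 W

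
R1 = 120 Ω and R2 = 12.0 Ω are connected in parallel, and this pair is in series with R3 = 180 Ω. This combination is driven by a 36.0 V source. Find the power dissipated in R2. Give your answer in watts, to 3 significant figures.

Collapse the R1‖R2 pair into one equivalent R_p; then R_p and R3 form a series string.
R_p = (120×12.0)/(120+12.0) = 10.91 Ω
R_total = R_p + 180 = 10.91 + 180 = 190.9 Ω
I = V / R_total = 36.0 / 190.9 = 0.1886 A
Voltage across the parallel pair: V_p = I × R_p = 0.1886 × 10.91 = 2.057 V
R2 sits across V_p; its power is V_p²/R.
P_R2 = (2.057)² / 12.0 = 0.3527 W

0.353 W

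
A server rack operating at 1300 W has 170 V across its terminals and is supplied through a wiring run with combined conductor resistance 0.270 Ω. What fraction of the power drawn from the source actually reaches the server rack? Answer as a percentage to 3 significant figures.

I = P / V = 1300 / 170 = 7.647 A through the wiring run.
P_line = I² R_line = (7.647)² × 0.270 = 15.79 W
P_source = P_load + P_line = 1300 + 15.79 = 1316 W
η = P_load / P_source = 1300 / 1316 = 0.9880

98.8 %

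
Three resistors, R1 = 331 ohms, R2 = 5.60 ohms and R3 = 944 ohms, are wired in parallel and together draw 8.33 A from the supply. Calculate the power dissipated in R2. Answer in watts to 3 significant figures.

Only the total current is stated, so first find the parallel equivalent to get the voltage across the combination.
1/R_eq = 1/331 + 1/5.60 + 1/944 ⇒ R_eq = 5.475 Ω
V = I_total × R_eq = 8.330 × 5.475 = 45.61 V
P_R2 = V² / R2 = (45.61)² / 5.60 = 371.4 W

371 W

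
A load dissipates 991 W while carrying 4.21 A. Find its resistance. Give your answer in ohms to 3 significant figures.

55.9 Ω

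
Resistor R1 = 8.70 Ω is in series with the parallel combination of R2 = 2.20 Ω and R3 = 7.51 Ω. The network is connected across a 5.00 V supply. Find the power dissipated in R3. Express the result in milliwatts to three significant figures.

89.1 mW

Collapse R2‖R3 to a single equivalent, reducing the network to two series elements.
R_p = (2.20×7.51)/(2.20+7.51) = 1.702 Ω
R_total = 8.70 + 1.702 = 10.40 Ω
I = V / R_total = 5.00 / 10.40 = 0.4807 A
Voltage across the parallel pair: V_p = I × R_p = 0.4807 × 1.702 = 0.8179 V
R3 is across V_p, so use P = V²/R for that branch.
P_R3 = (0.8179)² / 7.51 = 0.08908 W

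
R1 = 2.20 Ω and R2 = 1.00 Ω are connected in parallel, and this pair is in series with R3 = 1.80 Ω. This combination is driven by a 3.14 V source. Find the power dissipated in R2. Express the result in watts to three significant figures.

Collapse the R1‖R2 pair into one equivalent R_p; then R_p and R3 form a series string.
R_p = (2.20×1.00)/(2.20+1.00) = 0.6875 Ω
R_total = R_p + 1.80 = 0.6875 + 1.80 = 2.487 Ω
I = V / R_total = 3.14 / 2.487 = 1.262 A
Voltage across the parallel pair: V_p = I × R_p = 1.262 × 0.6875 = 0.8678 V
R2 has V_p across it, so P = V_p²/R2.
P_R2 = (0.8678)² / 1.00 = 0.7531 W

0.753 W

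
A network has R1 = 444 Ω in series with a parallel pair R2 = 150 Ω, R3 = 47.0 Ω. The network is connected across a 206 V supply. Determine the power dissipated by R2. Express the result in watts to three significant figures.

Replace R2 and R3 with their parallel equivalent so the circuit becomes R1 in series with R_p.
R_p = (150×47.0)/(150+47.0) = 35.79 Ω
R_total = 444 + 35.79 = 479.8 Ω
I = V / R_total = 206 / 479.8 = 0.4294 A
Voltage across the parallel pair: V_p = I × R_p = 0.4294 × 35.79 = 15.37 V
With V_p across R2, its power is V_p²/R2.
P_R2 = (15.37)² / 150 = 1.574 W

1.57 W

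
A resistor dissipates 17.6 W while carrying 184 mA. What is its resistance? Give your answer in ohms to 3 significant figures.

520 Ω

From P = V I = I²R = V²/R, with the two given quantities we get R = P / I².
R = 17.6 / (0.1840)² = 519.8 Ω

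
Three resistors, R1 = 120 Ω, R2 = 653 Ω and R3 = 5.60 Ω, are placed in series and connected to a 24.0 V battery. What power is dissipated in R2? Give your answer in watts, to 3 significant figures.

Every series element carries the same I. Get I from the total resistance, then P = I² × R2.
R_total = 120 + 653 + 5.60 = 778.6 Ω
I = V / R_total = 24.0 / 778.6 = 0.03082 A
P_R2 = I² × R2 = (0.03082)² × 653 = 0.6205 W

0.620 W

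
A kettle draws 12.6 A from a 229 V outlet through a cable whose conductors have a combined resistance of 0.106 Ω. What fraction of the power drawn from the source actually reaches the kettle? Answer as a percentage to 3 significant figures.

99.4 %

The cable carries the full 12.6 A.
P_line = I² R_line = (12.60)² × 0.106 = 16.83 W
P_source = V I = 229 × 12.60 = 2885 W; P_load = 2869 W
η = P_load / P_source = 2869 / 2885 = 0.9942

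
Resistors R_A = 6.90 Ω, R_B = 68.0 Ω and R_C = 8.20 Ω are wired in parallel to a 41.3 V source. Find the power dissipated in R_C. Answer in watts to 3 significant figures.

Every branch has 41.3 V across it, so for R_C the power is simply V²/R.
P_R_C = V² / R_C = (41.3)² / 8.20 Ω = 208.0 W

208 W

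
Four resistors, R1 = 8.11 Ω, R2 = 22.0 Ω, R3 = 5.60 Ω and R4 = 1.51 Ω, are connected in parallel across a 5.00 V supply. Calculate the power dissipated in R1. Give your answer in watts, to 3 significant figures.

3.08 W

R1 sits directly across the source, so P = V²/R with V = 5.00 V.
P_R1 = V² / R1 = (5.00)² / 8.11 Ω = 3.083 W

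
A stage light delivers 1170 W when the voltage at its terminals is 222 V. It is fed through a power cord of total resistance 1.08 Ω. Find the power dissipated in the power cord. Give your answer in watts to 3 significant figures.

The power cord and load are in series, so the same current flows in both; the loss is I²R_line.
I = P / V = 1170 / 222 = 5.270 A through the power cord.
P_line = I² R_line = (5.270)² × 1.08 = 30.00 W

30.0 W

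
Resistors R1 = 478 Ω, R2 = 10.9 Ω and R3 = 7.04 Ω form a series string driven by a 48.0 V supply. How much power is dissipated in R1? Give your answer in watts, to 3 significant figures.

4.48 W

Since the resistors are in series they all carry the loop current I = V/R_total; the power in any one is I²R.
R_total = 478 + 10.9 + 7.04 = 495.9 Ω
I = V / R_total = 48.0 / 495.9 = 0.09679 A
P_R1 = I² × R1 = (0.09679)² × 478 = 4.478 W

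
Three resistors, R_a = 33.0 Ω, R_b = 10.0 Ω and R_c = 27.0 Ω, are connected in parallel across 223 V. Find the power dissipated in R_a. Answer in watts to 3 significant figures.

R_a sits directly across the source, so P = V²/R with V = 223 V.
P_R_a = V² / R_a = (223)² / 33.0 Ω = 1507 W

1510 W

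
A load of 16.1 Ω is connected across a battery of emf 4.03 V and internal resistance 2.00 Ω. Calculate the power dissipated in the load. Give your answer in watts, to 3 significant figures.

0.798 W

Find the circuit current first, then P = I²R for the load (series elements share I).
I = ε / (r + R) = 4.03 / (2.00 + 16.1) = 0.2227 A
P_load = I² R = (0.2227)² × 16.1 = 0.7981 W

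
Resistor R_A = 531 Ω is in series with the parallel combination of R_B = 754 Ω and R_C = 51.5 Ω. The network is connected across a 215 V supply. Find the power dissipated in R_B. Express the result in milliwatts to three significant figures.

Reduce the parallel pair to R_p first; the network is then a simple series string.
R_p = (754×51.5)/(754+51.5) = 48.21 Ω
R_total = 531 + 48.21 = 579.2 Ω
I = V / R_total = 215 / 579.2 = 0.3712 A
Voltage across the parallel pair: V_p = I × R_p = 0.3712 × 48.21 = 17.89 V
With V_p across R_B, its power is V_p²/R_B.
P_R_B = (17.89)² / 754 = 0.4247 W

425 mW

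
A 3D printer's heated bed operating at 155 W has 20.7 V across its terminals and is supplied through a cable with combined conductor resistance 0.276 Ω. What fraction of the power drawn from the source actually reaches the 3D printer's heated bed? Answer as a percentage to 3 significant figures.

90.9 %

I = P / V = 155 / 20.7 = 7.488 A through the cable.
P_line = I² R_line = (7.488)² × 0.276 = 15.48 W
P_source = P_load + P_line = 155.0 + 15.48 = 170.5 W
η = P_load / P_source = 155.0 / 170.5 = 0.9092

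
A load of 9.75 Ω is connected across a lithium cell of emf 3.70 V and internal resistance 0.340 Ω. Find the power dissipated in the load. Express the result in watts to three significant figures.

1.31 W

With r and R in series, I = ε/(r+R); the load dissipates I²R.
I = ε / (r + R) = 3.70 / (0.340 + 9.75) = 0.3667 A
P_load = I² R = (0.3667)² × 9.75 = 1.311 W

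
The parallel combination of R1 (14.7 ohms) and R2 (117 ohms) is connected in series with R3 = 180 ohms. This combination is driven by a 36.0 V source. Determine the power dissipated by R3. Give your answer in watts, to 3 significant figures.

Reduce the parallel combination to a single R_p; the circuit then becomes R_p in series with the remaining resistor.
R_p = (14.7×117)/(14.7+117) = 13.06 Ω
R_total = R_p + 180 = 13.06 + 180 = 193.1 Ω
I = V / R_total = 36.0 / 193.1 = 0.1865 A
R3 carries the full series current, so P = I²R.
P_R3 = (0.1865)² × 180 = 6.259 W

6.26 W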